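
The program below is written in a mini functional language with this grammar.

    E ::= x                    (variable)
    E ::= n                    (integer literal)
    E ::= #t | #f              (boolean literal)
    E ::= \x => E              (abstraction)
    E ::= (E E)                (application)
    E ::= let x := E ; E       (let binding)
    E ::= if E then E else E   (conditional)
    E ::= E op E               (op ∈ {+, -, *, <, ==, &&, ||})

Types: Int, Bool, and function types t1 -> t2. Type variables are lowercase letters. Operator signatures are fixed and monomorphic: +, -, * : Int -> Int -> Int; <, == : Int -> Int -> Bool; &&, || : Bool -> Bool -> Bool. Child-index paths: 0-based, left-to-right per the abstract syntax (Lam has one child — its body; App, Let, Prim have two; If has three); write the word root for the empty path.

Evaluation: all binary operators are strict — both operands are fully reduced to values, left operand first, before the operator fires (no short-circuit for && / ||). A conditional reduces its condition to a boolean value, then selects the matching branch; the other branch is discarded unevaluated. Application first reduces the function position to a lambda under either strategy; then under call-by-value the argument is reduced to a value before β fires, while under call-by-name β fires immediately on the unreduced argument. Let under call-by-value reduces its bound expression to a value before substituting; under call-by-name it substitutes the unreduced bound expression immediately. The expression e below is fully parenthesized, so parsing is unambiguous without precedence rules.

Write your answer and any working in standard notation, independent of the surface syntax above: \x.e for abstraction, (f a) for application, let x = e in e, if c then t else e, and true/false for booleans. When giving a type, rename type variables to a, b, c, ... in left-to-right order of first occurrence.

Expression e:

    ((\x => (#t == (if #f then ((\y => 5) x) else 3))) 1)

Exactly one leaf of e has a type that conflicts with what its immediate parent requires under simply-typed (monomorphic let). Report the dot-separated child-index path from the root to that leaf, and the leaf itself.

Answer: 0.0.0 : true

Working:
  unify Bool ~ Int
  FAIL: mismatch Bool ~ Int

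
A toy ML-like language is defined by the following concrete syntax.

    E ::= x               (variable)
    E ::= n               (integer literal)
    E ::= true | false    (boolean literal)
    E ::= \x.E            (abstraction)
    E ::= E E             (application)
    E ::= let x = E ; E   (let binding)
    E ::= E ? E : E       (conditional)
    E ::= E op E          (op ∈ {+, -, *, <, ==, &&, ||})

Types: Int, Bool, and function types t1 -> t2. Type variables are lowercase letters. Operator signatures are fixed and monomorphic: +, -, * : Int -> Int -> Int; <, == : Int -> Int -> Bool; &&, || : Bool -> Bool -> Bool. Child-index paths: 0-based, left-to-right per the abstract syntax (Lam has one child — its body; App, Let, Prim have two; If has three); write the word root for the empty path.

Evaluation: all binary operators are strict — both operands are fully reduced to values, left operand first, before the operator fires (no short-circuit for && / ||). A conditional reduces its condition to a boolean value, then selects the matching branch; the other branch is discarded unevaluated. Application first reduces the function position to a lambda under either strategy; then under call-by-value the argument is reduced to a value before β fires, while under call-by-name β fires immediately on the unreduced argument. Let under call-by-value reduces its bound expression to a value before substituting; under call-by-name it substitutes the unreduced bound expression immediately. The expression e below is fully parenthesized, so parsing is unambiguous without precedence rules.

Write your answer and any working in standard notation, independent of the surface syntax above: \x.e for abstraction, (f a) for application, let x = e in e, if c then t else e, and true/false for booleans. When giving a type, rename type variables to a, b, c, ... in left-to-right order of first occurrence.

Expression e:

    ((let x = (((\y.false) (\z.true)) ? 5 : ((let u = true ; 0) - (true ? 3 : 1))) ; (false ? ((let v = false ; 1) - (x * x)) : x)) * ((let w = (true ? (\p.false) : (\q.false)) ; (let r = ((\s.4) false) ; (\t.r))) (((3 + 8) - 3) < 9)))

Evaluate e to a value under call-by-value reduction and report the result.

Answer: -12

Derivation:
step 0: ((let x = (if ((\y.false) (\z.true)) then 5 else ((let u = true in 0) - (if true then 3 else 1))) in (if false then ((let v = false in 1) - (x * x)) else x)) * ((let w = (if true then (\p.false) else (\q.false)) in (let r = ((\s.4) false) in (\t.r))) (((3 + 8) - 3) < 9)))
step 1: [beta@0.0.0] ((let x = (if false then 5 else ((let u = true in 0) - (if true then 3 else 1))) in (if false then ((let v = false in 1) - (x * x)) else x)) * ((let w = (if true then (\p.false) else (\q.false)) in (let r = ((\s.4) false) in (\t.r))) (((3 + 8) - 3) < 9)))
step 2: [if@0.0] ((let x = ((let u = true in 0) - (if true then 3 else 1)) in (if false then ((let v = false in 1) - (x * x)) else x)) * ((let w = (if true then (\p.false) else (\q.false)) in (let r = ((\s.4) false) in (\t.r))) (((3 + 8) - 3) < 9)))
step 3: [let@0.0.0] ((let x = (0 - (if true then 3 else 1)) in (if false then ((let v = false in 1) - (x * x)) else x)) * ((let w = (if true then (\p.false) else (\q.false)) in (let r = ((\s.4) false) in (\t.r))) (((3 + 8) - 3) < 9)))
step 4: [if@0.0.1] ((let x = (0 - 3) in (if false then ((let v = false in 1) - (x * x)) else x)) * ((let w = (if true then (\p.false) else (\q.false)) in (let r = ((\s.4) false) in (\t.r))) (((3 + 8) - 3) < 9)))
step 5: [delta@0.0] ((let x = -3 in (if false then ((let v = false in 1) - (x * x)) else x)) * ((let w = (if true then (\p.false) else (\q.false)) in (let r = ((\s.4) false) in (\t.r))) (((3 + 8) - 3) < 9)))
step 6: [let@0] ((if false then ((let v = false in 1) - (-3 * -3)) else -3) * ((let w = (if true then (\p.false) else (\q.false)) in (let r = ((\s.4) false) in (\t.r))) (((3 + 8) - 3) < 9)))
step 7: [if@0] (-3 * ((let w = (if true then (\p.false) else (\q.false)) in (let r = ((\s.4) false) in (\t.r))) (((3 + 8) - 3) < 9)))
step 8: [if@1.0.0] (-3 * ((let w = (\p.false) in (let r = ((\s.4) false) in (\t.r))) (((3 + 8) - 3) < 9)))
step 9: [let@1.0] (-3 * ((let r = ((\s.4) false) in (\t.r)) (((3 + 8) - 3) < 9)))
step 10: [beta@1.0.0] (-3 * ((let r = 4 in (\t.r)) (((3 + 8) - 3) < 9)))
step 11: [let@1.0] (-3 * ((\t.4) (((3 + 8) - 3) < 9)))
step 12: [delta@1.1.0.0] (-3 * ((\t.4) ((11 - 3) < 9)))
step 13: [delta@1.1.0] (-3 * ((\t.4) (8 < 9)))
step 14: [delta@1.1] (-3 * ((\t.4) true))
step 15: [beta@1] (-3 * 4)
step 16: [delta@root] -12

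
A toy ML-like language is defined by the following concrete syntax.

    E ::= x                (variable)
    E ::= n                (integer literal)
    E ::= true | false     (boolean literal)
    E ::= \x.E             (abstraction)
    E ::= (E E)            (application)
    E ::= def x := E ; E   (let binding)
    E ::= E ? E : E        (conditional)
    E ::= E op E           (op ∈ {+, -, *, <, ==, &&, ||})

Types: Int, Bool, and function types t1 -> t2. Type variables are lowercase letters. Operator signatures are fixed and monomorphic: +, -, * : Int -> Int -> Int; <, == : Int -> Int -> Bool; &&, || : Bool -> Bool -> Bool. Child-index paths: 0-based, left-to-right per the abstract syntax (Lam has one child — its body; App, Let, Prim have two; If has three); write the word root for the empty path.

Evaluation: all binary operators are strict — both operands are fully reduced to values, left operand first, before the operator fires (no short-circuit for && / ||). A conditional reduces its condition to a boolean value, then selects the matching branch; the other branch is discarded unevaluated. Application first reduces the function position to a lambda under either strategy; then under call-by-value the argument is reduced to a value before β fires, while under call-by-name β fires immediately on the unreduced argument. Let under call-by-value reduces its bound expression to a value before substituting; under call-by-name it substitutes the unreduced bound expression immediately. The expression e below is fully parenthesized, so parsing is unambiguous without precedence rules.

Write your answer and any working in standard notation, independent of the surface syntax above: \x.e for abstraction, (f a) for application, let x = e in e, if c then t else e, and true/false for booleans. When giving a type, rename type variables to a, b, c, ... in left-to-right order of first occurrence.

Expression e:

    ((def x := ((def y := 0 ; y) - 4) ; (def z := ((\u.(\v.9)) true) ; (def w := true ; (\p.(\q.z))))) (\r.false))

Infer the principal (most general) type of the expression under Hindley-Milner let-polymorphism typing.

Answer: a -> b -> Int

Working:
let y : Int
y : Int
  unify Int ~ Int
  unify Int ~ Int
let x : Int
\v._ : b -> Int
\u._ : a -> b -> Int
  unify a -> b -> Int ~ Bool -> c
  unify a ~ Bool
  unify b -> Int ~ c
_ _ : b -> Int
let z : forall. b -> Int
let w : Bool
z : f -> Int
\q._ : e -> f -> Int
\p._ : d -> e -> f -> Int
\r._ : g -> Bool
  unify d -> e -> f -> Int ~ (g -> Bool) -> h
  unify d ~ g -> Bool
  unify e -> f -> Int ~ h
_ _ : e -> f -> Int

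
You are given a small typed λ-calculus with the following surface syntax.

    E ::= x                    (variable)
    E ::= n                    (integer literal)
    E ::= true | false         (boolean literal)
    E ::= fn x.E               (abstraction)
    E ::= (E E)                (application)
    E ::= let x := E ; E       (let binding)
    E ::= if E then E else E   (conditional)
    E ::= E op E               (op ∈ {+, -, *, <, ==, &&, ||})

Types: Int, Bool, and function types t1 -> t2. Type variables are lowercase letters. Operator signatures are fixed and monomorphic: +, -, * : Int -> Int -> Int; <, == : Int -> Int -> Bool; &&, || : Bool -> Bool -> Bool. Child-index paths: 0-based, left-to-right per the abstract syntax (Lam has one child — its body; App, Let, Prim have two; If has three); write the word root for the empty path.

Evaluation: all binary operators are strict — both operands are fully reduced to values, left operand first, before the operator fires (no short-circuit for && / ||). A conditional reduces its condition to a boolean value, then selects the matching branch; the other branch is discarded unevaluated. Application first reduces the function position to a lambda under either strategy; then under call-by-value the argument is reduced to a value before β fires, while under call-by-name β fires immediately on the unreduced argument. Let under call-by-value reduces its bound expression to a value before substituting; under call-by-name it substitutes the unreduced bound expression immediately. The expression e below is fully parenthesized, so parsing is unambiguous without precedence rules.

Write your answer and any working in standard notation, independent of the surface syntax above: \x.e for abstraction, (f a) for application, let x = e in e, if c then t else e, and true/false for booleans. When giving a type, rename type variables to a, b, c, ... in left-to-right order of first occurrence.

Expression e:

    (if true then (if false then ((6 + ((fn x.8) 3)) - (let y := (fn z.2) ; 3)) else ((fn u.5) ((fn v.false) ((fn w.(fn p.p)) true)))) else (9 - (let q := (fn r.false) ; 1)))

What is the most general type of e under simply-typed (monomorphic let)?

Derivation:
  unify Bool ~ Bool
  unify Bool ~ Bool
  unify Int ~ Int
\x._ : a -> Int
  unify a -> Int ~ Int -> b
  unify a ~ Int
  unify Int ~ b
_ _ : Int
  unify Int ~ Int
  unify Int ~ Int
\z._ : c -> Int
let y : c -> Int
  unify Int ~ Int
\u._ : d -> Int
\v._ : e -> Bool
p : g
\p._ : g -> g
\w._ : f -> g -> g
  unify f -> g -> g ~ Bool -> h
  unify f ~ Bool
  unify g -> g ~ h
_ _ : g -> g
  unify e -> Bool ~ (g -> g) -> i
  unify e ~ g -> g
  unify Bool ~ i
_ _ : Bool
  unify d -> Int ~ Bool -> j
  unify d ~ Bool
  unify Int ~ j
_ _ : Int
  unify Int ~ Int
  unify Int ~ Int
\r._ : k -> Bool
let q : k -> Bool
  unify Int ~ Int
  unify Int ~ Int

Answer: Int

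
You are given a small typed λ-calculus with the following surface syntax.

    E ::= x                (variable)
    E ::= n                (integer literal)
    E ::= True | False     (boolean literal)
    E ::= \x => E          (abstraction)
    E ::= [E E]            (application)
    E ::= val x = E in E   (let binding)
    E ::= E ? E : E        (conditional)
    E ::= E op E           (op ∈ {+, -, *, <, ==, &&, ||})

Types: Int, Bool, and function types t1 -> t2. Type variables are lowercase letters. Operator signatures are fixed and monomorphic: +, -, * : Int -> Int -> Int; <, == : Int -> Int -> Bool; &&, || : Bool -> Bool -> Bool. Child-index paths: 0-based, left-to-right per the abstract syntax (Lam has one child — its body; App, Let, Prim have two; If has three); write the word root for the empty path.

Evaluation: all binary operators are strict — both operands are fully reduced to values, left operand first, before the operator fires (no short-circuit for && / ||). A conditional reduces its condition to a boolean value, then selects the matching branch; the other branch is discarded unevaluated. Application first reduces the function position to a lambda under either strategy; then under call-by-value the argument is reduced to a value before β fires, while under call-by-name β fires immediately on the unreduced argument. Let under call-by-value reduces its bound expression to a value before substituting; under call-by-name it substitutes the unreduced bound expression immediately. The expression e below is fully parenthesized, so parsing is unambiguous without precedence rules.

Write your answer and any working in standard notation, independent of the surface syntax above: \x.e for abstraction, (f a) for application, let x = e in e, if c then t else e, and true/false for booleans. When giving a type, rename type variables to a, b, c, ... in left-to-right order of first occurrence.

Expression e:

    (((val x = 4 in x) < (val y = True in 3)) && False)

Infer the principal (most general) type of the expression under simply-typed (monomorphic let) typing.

Working:
let x : Int
x : Int
  unify Int ~ Int
let y : Bool
  unify Int ~ Int
  unify Bool ~ Bool
  unify Bool ~ Bool

Answer: Bool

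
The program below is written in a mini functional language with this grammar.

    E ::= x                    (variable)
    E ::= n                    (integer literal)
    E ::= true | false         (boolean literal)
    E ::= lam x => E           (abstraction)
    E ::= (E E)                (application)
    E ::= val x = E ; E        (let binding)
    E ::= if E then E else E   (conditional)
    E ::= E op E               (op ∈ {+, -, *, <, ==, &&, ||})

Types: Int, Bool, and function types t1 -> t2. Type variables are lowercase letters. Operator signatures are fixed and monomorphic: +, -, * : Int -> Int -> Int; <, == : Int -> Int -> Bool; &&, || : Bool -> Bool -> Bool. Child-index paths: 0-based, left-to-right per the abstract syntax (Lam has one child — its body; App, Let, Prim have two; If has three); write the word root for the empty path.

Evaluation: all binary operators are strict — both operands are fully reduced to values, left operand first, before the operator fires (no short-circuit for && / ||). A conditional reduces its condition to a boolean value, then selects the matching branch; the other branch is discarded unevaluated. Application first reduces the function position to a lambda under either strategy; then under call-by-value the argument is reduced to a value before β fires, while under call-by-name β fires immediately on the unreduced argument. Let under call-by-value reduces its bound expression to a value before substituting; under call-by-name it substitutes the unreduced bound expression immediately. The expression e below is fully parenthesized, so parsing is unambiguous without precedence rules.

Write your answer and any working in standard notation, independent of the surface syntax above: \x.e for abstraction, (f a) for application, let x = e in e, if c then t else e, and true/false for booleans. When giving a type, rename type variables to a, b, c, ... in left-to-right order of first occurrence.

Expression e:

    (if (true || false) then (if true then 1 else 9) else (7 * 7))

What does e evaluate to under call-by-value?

Answer: 1

Derivation:
step 0: (if (true || false) then (if true then 1 else 9) else (7 * 7))
step 1: [delta@0] (if true then (if true then 1 else 9) else (7 * 7))
step 2: [if@root] (if true then 1 else 9)
step 3: [if@root] 1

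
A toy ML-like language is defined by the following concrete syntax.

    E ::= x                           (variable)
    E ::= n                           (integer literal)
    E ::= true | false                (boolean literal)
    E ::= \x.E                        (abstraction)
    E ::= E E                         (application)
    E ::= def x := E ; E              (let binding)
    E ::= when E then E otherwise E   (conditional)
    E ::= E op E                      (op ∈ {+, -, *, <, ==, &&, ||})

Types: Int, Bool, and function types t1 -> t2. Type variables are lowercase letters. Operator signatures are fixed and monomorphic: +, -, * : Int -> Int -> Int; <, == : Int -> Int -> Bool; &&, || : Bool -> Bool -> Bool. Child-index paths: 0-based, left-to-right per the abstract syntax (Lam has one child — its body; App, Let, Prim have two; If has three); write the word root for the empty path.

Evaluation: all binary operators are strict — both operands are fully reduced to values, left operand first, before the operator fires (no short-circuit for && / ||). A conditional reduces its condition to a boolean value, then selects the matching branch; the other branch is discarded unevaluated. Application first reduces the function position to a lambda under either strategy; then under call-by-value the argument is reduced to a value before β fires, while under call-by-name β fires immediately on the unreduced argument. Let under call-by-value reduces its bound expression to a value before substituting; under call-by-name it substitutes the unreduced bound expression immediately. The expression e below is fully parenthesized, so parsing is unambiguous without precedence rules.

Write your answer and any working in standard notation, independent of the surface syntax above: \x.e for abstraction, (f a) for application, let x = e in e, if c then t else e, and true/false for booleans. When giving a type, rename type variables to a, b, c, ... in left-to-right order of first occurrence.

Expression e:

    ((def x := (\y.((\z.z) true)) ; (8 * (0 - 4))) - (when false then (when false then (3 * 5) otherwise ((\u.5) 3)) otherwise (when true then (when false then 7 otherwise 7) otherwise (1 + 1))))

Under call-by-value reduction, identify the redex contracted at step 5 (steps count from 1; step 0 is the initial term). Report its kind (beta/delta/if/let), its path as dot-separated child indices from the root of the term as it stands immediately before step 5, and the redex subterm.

Answer: if at 1 : (if true then (if false then 7 else 7) else (1 + 1))

Trace:
step 0: ((let x = (\y.((\z.z) true)) in (8 * (0 - 4))) - (if false then (if false then (3 * 5) else ((\u.5) 3)) else (if true then (if false then 7 else 7) else (1 + 1))))
step 1: [let@0] ((8 * (0 - 4)) - (if false then (if false then (3 * 5) else ((\u.5) 3)) else (if true then (if false then 7 else 7) else (1 + 1))))
step 2: [delta@0.1] ((8 * -4) - (if false then (if false then (3 * 5) else ((\u.5) 3)) else (if true then (if false then 7 else 7) else (1 + 1))))
step 3: [delta@0] (-32 - (if false then (if false then (3 * 5) else ((\u.5) 3)) else (if true then (if false then 7 else 7) else (1 + 1))))
step 4: [if@1] (-32 - (if true then (if false then 7 else 7) else (1 + 1)))
step 5: [if@1] (-32 - (if false then 7 else 7))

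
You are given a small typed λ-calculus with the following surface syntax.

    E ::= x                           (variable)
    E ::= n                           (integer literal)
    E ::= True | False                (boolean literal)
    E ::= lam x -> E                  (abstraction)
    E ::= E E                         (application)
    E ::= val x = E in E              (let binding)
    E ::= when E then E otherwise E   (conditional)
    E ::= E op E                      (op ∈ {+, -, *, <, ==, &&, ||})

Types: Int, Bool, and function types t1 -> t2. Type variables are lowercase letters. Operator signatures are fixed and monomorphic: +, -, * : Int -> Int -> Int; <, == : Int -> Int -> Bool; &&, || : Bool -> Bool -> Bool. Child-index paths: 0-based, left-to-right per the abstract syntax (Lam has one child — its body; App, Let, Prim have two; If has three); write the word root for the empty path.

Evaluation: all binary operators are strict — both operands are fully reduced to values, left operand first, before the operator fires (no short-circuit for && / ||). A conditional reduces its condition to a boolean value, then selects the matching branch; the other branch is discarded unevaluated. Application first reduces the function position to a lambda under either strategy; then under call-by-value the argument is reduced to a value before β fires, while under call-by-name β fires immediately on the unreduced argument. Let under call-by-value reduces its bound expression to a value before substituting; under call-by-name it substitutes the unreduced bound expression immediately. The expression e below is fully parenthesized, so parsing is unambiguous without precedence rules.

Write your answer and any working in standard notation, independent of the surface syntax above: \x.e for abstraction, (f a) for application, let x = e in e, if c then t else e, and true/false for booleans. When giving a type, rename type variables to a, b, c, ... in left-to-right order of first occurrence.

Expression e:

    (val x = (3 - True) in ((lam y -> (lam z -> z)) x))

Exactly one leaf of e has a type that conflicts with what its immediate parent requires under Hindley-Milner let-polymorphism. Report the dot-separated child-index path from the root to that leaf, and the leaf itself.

Trace:
  unify Int ~ Int
  unify Bool ~ Int
  FAIL: mismatch Bool ~ Int

Answer: 0.1 : true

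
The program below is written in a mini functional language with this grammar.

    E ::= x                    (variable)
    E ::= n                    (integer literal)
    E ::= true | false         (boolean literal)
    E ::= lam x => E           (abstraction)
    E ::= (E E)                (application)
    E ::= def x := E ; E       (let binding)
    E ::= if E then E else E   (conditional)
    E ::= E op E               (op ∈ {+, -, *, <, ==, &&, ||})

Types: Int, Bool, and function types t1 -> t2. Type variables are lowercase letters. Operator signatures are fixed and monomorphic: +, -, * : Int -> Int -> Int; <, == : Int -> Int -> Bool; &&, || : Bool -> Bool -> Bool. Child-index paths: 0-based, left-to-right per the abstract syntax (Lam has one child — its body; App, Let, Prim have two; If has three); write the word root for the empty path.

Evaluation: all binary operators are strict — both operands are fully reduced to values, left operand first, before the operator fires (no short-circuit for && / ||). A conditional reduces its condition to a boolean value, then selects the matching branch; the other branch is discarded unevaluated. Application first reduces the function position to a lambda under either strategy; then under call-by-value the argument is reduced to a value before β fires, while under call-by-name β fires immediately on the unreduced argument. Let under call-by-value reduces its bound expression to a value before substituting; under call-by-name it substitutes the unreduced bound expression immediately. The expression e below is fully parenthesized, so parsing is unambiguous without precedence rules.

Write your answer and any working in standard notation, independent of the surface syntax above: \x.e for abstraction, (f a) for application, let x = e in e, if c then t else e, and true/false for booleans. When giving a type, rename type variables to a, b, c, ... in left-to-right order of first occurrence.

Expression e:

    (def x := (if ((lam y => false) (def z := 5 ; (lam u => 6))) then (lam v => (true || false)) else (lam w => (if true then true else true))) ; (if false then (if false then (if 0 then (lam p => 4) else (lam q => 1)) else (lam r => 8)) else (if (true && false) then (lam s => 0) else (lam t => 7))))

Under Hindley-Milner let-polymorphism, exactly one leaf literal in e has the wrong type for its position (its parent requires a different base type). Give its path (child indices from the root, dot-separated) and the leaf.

Trace:
\y._ : a -> Bool
let z : Int
\u._ : b -> Int
  unify a -> Bool ~ (b -> Int) -> c
  unify a ~ b -> Int
  unify Bool ~ c
_ _ : Bool
  unify Bool ~ Bool
  unify Bool ~ Bool
  unify Bool ~ Bool
\v._ : d -> Bool
  unify Bool ~ Bool
  unify Bool ~ Bool
\w._ : e -> Bool
  unify d -> Bool ~ e -> Bool
  unify d ~ e
  unify Bool ~ Bool
let x : forall. e -> Bool
  unify Bool ~ Bool
  unify Bool ~ Bool
  unify Int ~ Bool
  FAIL: mismatch Int ~ Bool

Answer: 1.1.1.0 : 0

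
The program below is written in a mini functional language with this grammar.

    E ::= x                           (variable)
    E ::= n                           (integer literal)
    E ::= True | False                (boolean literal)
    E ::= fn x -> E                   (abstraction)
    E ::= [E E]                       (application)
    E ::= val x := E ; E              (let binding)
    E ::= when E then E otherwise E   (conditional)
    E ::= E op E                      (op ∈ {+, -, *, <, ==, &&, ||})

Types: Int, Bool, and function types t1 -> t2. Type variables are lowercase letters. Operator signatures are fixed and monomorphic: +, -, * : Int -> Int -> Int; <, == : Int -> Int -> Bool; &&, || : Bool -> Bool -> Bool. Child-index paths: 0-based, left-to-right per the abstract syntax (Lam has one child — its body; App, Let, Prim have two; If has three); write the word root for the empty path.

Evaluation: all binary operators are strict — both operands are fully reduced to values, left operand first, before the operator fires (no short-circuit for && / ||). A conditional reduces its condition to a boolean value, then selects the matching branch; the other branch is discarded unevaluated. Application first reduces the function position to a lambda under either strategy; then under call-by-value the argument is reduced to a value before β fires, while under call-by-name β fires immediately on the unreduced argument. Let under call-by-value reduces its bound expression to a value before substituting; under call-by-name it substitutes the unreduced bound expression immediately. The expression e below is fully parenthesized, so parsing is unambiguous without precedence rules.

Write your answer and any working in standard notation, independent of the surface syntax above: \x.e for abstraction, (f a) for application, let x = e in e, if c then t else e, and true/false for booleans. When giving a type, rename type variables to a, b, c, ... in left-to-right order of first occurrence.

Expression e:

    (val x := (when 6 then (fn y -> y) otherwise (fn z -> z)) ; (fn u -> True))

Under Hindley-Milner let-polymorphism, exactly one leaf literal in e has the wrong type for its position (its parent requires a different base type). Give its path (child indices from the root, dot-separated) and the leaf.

Working:
  unify Int ~ Bool
  FAIL: mismatch Int ~ Bool

Answer: 0.0 : 6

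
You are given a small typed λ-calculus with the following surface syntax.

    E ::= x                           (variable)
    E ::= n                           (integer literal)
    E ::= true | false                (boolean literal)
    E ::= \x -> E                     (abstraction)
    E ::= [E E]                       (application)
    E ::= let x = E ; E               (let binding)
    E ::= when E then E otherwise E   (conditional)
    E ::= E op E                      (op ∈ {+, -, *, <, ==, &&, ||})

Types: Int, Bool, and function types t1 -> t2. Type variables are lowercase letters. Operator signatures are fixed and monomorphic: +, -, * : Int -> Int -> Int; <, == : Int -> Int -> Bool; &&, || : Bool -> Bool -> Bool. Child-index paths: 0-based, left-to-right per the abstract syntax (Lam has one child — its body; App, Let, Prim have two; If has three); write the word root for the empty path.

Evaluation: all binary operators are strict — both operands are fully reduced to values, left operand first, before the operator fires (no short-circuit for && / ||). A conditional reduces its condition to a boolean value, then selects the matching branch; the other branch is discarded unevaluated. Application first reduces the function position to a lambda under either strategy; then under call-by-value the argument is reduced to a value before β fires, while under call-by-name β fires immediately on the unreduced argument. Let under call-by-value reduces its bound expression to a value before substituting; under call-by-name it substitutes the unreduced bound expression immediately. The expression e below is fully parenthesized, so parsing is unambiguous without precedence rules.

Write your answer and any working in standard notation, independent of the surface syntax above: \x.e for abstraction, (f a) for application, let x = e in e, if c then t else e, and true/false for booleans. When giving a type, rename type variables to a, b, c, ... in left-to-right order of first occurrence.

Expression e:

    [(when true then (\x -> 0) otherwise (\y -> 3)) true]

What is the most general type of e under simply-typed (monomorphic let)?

Answer: Int

Working:
  unify Bool ~ Bool
\x._ : a -> Int
\y._ : b -> Int
  unify a -> Int ~ b -> Int
  unify a ~ b
  unify Int ~ Int
  unify b -> Int ~ Bool -> c
  unify b ~ Bool
  unify Int ~ c
_ _ : Int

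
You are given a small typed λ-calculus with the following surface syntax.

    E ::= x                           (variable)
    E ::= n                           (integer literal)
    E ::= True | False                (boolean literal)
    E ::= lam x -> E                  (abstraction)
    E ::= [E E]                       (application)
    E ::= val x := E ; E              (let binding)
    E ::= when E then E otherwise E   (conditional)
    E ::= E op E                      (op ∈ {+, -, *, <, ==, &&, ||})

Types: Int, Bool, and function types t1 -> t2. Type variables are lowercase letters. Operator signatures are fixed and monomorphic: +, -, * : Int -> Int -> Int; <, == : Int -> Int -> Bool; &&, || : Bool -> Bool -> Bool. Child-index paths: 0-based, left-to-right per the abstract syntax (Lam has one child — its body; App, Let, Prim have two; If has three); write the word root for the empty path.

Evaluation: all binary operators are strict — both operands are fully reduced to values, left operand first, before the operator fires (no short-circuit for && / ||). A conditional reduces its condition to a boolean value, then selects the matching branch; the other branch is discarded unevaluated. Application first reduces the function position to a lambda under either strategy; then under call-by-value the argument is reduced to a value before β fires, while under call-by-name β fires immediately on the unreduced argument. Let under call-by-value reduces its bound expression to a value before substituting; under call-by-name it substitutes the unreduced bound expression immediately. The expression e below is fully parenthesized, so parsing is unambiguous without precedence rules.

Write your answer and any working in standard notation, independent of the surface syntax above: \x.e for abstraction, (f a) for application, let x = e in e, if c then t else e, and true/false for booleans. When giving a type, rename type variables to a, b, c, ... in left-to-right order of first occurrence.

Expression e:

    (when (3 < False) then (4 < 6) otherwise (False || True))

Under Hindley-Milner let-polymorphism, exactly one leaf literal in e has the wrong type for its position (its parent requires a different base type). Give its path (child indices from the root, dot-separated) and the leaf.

Trace:
  unify Int ~ Int
  unify Bool ~ Int
  FAIL: mismatch Bool ~ Int

Answer: 0.1 : false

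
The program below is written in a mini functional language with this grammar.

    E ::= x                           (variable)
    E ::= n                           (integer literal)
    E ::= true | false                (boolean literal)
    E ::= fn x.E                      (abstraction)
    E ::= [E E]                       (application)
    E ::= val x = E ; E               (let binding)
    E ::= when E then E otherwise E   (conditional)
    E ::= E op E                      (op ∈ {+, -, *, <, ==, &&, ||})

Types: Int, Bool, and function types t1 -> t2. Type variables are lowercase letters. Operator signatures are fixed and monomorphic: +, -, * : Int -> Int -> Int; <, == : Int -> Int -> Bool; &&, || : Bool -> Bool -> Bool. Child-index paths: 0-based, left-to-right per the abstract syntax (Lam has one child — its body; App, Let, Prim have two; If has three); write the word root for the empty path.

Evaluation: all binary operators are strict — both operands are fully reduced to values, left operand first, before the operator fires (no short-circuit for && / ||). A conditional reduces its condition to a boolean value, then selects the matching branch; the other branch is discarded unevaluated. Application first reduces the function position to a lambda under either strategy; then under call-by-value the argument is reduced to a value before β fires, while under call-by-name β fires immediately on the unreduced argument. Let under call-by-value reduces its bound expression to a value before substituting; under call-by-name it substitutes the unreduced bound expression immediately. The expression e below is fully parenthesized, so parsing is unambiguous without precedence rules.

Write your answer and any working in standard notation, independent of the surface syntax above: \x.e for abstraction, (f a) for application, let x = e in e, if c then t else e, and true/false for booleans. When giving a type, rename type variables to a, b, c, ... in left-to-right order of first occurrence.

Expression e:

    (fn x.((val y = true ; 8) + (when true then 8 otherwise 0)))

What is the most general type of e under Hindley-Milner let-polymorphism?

Trace:
let y : Bool
  unify Int ~ Int
  unify Bool ~ Bool
  unify Int ~ Int
  unify Int ~ Int
\x._ : a -> Int

Answer: a -> Int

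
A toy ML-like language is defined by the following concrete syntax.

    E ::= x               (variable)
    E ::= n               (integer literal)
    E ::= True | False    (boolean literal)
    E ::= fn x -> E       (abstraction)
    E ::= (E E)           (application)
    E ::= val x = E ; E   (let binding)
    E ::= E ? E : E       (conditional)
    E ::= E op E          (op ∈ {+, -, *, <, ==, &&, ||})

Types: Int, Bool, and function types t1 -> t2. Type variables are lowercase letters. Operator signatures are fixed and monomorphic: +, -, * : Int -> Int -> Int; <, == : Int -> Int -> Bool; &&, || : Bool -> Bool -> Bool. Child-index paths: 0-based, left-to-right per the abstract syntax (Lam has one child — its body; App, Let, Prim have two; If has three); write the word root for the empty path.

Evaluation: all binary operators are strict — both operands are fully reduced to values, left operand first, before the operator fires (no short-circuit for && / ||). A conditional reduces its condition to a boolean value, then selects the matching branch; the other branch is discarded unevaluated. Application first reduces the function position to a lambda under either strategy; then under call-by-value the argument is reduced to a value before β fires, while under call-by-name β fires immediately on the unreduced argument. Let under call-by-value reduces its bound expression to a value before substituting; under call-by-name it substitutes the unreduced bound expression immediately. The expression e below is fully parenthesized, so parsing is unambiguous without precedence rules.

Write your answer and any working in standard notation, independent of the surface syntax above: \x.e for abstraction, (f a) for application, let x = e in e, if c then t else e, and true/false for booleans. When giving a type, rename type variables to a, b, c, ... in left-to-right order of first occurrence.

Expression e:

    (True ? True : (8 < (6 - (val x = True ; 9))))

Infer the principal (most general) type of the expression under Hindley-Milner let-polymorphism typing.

Answer: Bool

Derivation:
  unify Bool ~ Bool
  unify Int ~ Int
  unify Int ~ Int
let x : Bool
  unify Int ~ Int
  unify Int ~ Int
  unify Bool ~ Bool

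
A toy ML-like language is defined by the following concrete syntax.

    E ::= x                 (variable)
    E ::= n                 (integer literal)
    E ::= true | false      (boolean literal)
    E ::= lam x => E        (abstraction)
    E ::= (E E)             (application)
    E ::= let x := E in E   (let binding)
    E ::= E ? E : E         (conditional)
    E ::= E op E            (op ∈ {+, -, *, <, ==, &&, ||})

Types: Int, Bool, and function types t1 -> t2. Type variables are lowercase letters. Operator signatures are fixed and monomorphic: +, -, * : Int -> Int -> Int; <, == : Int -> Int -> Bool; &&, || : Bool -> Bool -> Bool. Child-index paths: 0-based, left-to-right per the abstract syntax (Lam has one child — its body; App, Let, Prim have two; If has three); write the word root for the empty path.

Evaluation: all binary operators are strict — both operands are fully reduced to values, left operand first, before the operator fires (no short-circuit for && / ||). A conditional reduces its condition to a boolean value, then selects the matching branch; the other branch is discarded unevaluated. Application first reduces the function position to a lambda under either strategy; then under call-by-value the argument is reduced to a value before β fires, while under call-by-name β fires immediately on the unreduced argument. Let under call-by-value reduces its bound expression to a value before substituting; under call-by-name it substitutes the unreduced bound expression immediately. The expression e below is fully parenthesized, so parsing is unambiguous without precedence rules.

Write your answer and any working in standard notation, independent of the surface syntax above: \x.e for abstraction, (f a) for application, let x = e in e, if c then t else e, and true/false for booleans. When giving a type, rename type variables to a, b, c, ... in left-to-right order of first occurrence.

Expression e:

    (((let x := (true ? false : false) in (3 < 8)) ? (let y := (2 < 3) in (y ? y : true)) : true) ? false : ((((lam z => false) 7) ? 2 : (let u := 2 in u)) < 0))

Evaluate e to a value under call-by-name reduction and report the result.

Answer: false

Derivation:
step 0: (if (if (let x = (if true then false else false) in (3 < 8)) then (let y = (2 < 3) in (if y then y else true)) else true) then false else ((if ((\z.false) 7) then 2 else (let u = 2 in u)) < 0))
step 1: [let@0.0] (if (if (3 < 8) then (let y = (2 < 3) in (if y then y else true)) else true) then false else ((if ((\z.false) 7) then 2 else (let u = 2 in u)) < 0))
step 2: [delta@0.0] (if (if true then (let y = (2 < 3) in (if y then y else true)) else true) then false else ((if ((\z.false) 7) then 2 else (let u = 2 in u)) < 0))
step 3: [if@0] (if (let y = (2 < 3) in (if y then y else true)) then false else ((if ((\z.false) 7) then 2 else (let u = 2 in u)) < 0))
step 4: [let@0] (if (if (2 < 3) then (2 < 3) else true) then false else ((if ((\z.false) 7) then 2 else (let u = 2 in u)) < 0))
step 5: [delta@0.0] (if (if true then (2 < 3) else true) then false else ((if ((\z.false) 7) then 2 else (let u = 2 in u)) < 0))
step 6: [if@0] (if (2 < 3) then false else ((if ((\z.false) 7) then 2 else (let u = 2 in u)) < 0))
step 7: [delta@0] (if true then false else ((if ((\z.false) 7) then 2 else (let u = 2 in u)) < 0))
step 8: [if@root] false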